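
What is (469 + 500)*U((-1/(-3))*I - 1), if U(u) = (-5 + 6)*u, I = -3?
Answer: -1938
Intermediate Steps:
U(u) = u (U(u) = 1*u = u)
(469 + 500)*U((-1/(-3))*I - 1) = (469 + 500)*(-1/(-3)*(-3) - 1) = 969*(-1*(-⅓)*(-3) - 1) = 969*((⅓)*(-3) - 1) = 969*(-1 - 1) = 969*(-2) = -1938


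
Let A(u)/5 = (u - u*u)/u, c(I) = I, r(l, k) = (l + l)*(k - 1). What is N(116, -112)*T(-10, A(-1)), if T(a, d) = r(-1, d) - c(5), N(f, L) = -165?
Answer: 3795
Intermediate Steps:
r(l, k) = 2*l*(-1 + k) (r(l, k) = (2*l)*(-1 + k) = 2*l*(-1 + k))
A(u) = 5*(u - u**2)/u (A(u) = 5*((u - u*u)/u) = 5*((u - u**2)/u) = 5*(u - u**2)/u)
T(a, d) = -3 - 2*d (T(a, d) = 2*(-1)*(-1 + d) - 1*5 = (2 - 2*d) - 5 = -3 - 2*d)
N(116, -112)*T(-10, A(-1)) = -165*(-3 - 2*(5 - 5*(-1))) = -165*(-3 - 2*(5 + 5)) = -165*(-3 - 2*10) = -165*(-3 - 20) = -165*(-23) = 3795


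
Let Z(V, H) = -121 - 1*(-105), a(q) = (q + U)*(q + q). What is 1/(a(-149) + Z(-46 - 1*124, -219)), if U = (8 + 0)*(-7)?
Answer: 1/61074 ≈ 1.6374e-5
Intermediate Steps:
U = -56 (U = 8*(-7) = -56)
a(q) = 2*q*(-56 + q) (a(q) = (q - 56)*(q + q) = (-56 + q)*(2*q) = 2*q*(-56 + q))
Z(V, H) = -16 (Z(V, H) = -121 + 105 = -16)
1/(a(-149) + Z(-46 - 1*124, -219)) = 1/(2*(-149)*(-56 - 149) - 16) = 1/(2*(-149)*(-205) - 16) = 1/(61090 - 16) = 1/61074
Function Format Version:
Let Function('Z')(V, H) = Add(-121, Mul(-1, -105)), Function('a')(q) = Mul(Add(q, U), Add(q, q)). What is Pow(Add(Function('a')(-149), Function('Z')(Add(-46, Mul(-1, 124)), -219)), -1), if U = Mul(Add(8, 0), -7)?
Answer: Rational(1, 61074) ≈ 1.6374e-5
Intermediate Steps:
U = -56 (U = Mul(8, -7) = -56)
Function('a')(q) = Mul(2, q, Add(-56, q)) (Function('a')(q) = Mul(Add(q, -56), Add(q, q)) = Mul(Add(-56, q), Mul(2, q)) = Mul(2, q, Add(-56, q)))
Function('Z')(V, H) = -16 (Function('Z')(V, H) = Add(-121, 105) = -16)
Pow(Add(Function('a')(-149), Function('Z')(Add(-46, Mul(-1, 124)), -219)), -1) = Pow(Add(Mul(2, -149, Add(-56, -149)), -16), -1) = Pow(Add(Mul(2, -149, -205), -16), -1) = Pow(Add(61090, -16), -1) = Pow(61074, -1) = Rational(1, 61074)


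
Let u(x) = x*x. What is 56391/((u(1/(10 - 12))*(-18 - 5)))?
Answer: -225564/23 ≈ -9807.1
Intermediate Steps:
u(x) = x²
56391/((u(1/(10 - 12))*(-18 - 5))) = 56391/(((1/(10 - 12))²*(-18 - 5))) = 56391/(((1/(-2))²*(-23))) = 56391/(((-½)²*(-23))) = 56391/(((¼)*(-23))) = 56391/(-23/4) = 56391*(-4/23) = -225564/23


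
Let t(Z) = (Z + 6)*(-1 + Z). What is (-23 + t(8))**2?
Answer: 5625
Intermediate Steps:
t(Z) = (-1 + Z)*(6 + Z) (t(Z) = (6 + Z)*(-1 + Z) = (-1 + Z)*(6 + Z))
(-23 + t(8))**2 = (-23 + (-6 + 8**2 + 5*8))**2 = (-23 + (-6 + 64 + 40))**2 = (-23 + 98)**2 = 75**2 = 5625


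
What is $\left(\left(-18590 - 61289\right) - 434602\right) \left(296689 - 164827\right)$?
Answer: $-67840493622$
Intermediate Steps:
$\left(\left(-18590 - 61289\right) - 434602\right) \left(296689 - 164827\right) = \left(-79879 - 434602\right) 131862 = \left(-514481\right) 131862 = -67840493622$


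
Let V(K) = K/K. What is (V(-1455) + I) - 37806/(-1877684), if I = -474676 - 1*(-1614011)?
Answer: 1069656507815/938842 ≈ 1.1393e+6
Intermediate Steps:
V(K) = 1
I = 1139335 (I = -474676 + 1614011 = 1139335)
(V(-1455) + I) - 37806/(-1877684) = (1 + 1139335) - 37806/(-1877684) = 1139336 - 37806*(-1/1877684) = 1139336 + 18903/938842 = 1069656507815/938842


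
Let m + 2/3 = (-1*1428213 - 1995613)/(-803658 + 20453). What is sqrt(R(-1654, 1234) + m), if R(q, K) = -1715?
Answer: I*sqrt(9447530903357055)/2349615 ≈ 41.368*I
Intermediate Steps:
m = 8705068/2349615 (m = -2/3 + (-1*1428213 - 1995613)/(-803658 + 20453) = -2/3 + (-1428213 - 1995613)/(-783205) = -2/3 - 3423826*(-1/783205) = -2/3 + 3423826/783205 = 8705068/2349615 ≈ 3.7049)
sqrt(R(-1654, 1234) + m) = sqrt(-1715 + 8705068/2349615) = sqrt(-4020884657/2349615) = I*sqrt(9447530903357055)/2349615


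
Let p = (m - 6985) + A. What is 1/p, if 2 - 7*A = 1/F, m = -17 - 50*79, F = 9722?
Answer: -68054/745307965 ≈ -9.1310e-5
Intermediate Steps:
m = -3967 (m = -17 - 3950 = -3967)
A = 19443/68054 (A = 2/7 - ⅐/9722 = 2/7 - ⅐*1/9722 = 2/7 - 1/68054 = 19443/68054 ≈ 0.28570)
p = -745307965/68054 (p = (-3967 - 6985) + 19443/68054 = -10952 + 19443/68054 = -745307965/68054 ≈ -10952.)
1/p = 1/(-745307965/68054) = -68054/745307965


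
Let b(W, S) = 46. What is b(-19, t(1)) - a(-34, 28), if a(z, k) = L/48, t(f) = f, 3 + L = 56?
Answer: 2155/48 ≈ 44.896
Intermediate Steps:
L = 53 (L = -3 + 56 = 53)
a(z, k) = 53/48
b(-19, t(1)) - a(-34, 28) = 46 - 1*53/48 = 46 - 53/48 = 2155/48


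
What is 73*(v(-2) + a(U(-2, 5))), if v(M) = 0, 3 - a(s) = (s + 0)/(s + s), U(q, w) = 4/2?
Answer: 365/2 ≈ 182.50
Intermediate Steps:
U(q, w) = 2 (U(q, w) = 4*(½) = 2)
a(s) = 5/2 (a(s) = 3 - (s + 0)/(s + s) = 3 - s/(2*s) = 3 - s*1/(2*s) = 3 - 1*½ = 3 - ½ = 5/2)
73*(v(-2) + a(U(-2, 5))) = 73*(0 + 5/2) = 73*(5/2) = 365/2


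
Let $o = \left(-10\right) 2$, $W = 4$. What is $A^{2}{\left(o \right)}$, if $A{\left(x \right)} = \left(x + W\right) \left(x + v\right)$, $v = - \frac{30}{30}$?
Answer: $112896$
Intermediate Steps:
$o = -20$
$v = -1$ ($v = \left(-30\right) \frac{1}{30} = -1$)
$A{\left(x \right)} = \left(-1 + x\right) \left(4 + x\right)$ ($A{\left(x \right)} = \left(x + 4\right) \left(x - 1\right) = \left(4 + x\right) \left(-1 + x\right) = \left(-1 + x\right) \left(4 + x\right)$)
$A^{2}{\left(o \right)} = \left(-4 + \left(-20\right)^{2} + 3 \left(-20\right)\right)^{2} = \left(-4 + 400 - 60\right)^{2} = 336^{2} = 112896$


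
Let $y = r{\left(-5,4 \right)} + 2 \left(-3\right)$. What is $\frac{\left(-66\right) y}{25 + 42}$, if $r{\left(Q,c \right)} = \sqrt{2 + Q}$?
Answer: $\frac{396}{67} - \frac{66 i \sqrt{3}}{67} \approx 5.9104 - 1.7062 i$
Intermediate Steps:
$y = -6 + i \sqrt{3}$ ($y = \sqrt{2 - 5} + 2 \left(-3\right) = \sqrt{-3} - 6 = i \sqrt{3} - 6 = -6 + i \sqrt{3} \approx -6.0 + 1.732 i$)
$\frac{\left(-66\right) y}{25 + 42} = \frac{\left(-66\right) \left(-6 + i \sqrt{3}\right)}{25 + 42} = \frac{396 - 66 i \sqrt{3}}{67} = \left(396 - 66 i \sqrt{3}\right) \frac{1}{67} = \frac{396}{67} - \frac{66 i \sqrt{3}}{67}$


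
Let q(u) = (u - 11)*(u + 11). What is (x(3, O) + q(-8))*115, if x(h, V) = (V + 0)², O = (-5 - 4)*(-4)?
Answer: 142485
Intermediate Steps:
q(u) = (-11 + u)*(11 + u)
O = 36 (O = -9*(-4) = 36)
x(h, V) = V²
(x(3, O) + q(-8))*115 = (36² + (-121 + (-8)²))*115 = (1296 + (-121 + 64))*115 = (1296 - 57)*115 = 1239*115 = 142485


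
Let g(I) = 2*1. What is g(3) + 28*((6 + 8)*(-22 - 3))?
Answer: -9798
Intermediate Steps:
g(I) = 2
g(3) + 28*((6 + 8)*(-22 - 3)) = 2 + 28*((6 + 8)*(-22 - 3)) = 2 + 28*(14*(-25)) = 2 + 28*(-350) = 2 - 9800 = -9798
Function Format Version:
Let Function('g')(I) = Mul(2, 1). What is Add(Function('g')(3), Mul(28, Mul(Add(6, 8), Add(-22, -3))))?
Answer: -9798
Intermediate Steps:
Function('g')(I) = 2
Add(Function('g')(3), Mul(28, Mul(Add(6, 8), Add(-22, -3)))) = Add(2, Mul(28, Mul(Add(6, 8), Add(-22, -3)))) = Add(2, Mul(28, Mul(14, -25))) = Add(2, Mul(28, -350)) = Add(2, -9800) = -9798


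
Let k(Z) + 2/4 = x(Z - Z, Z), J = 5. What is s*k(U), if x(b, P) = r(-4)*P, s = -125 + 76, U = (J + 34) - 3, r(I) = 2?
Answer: -7007/2 ≈ -3503.5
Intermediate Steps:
U = 36 (U = (5 + 34) - 3 = 39 - 3 = 36)
s = -49
x(b, P) = 2*P
k(Z) = -½ + 2*Z
s*k(U) = -49*(-½ + 2*36) = -49*(-½ + 72) = -49*143/2 = -7007/2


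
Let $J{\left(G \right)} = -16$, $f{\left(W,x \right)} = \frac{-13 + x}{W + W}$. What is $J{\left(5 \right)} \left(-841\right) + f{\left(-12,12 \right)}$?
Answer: $\frac{322945}{24} \approx 13456.0$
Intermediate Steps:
$f{\left(W,x \right)} = \frac{-13 + x}{2 W}$
$J{\left(5 \right)} \left(-841\right) + f{\left(-12,12 \right)} = \left(-16\right) \left(-841\right) + \frac{-13 + 12}{2 \left(-12\right)} = 13456 + \frac{1}{2} \left(- \frac{1}{12}\right) \left(-1\right) = 13456 + \frac{1}{24} = \frac{322945}{24}$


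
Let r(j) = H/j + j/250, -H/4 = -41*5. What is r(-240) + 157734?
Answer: 47318887/300 ≈ 1.5773e+5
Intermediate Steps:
H = 820 (H = -(-164)*5 = -4*(-205) = 820)
r(j) = 820/j + j/250
r(-240) + 157734 = (820/(-240) + (1/250)*(-240)) + 157734 = (820*(-1/240) - 24/25) + 157734 = (-41/12 - 24/25) + 157734 = -1313/300 + 157734 = 47318887/300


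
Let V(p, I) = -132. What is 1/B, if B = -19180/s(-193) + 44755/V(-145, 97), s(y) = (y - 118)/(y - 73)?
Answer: -41052/687366965 ≈ -5.9724e-5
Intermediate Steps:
s(y) = (-118 + y)/(-73 + y)
B = -687366965/41052 (B = -19180*(-73 - 193)/(-118 - 193) + 44755/(-132) = -19180/(-311/(-266)) + 44755*(-1/132) = -19180/((-1/266*(-311))) - 44755/132 = -19180/311/266 - 44755/132 = -19180*266/311 - 44755/132 = -5101880/311 - 44755/132 = -687366965/41052 ≈ -16744.)
1/B = 1/(-687366965/41052) = -41052/687366965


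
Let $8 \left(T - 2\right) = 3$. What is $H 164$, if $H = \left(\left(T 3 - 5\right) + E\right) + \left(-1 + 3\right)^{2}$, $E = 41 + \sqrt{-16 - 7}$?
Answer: $\frac{15457}{2} + 164 i \sqrt{23} \approx 7728.5 + 786.52 i$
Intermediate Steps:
$T = \frac{19}{8}$ ($T = 2 + \frac{1}{8} \cdot 3 = 2 + \frac{3}{8} = \frac{19}{8} \approx 2.375$)
$E = 41 + i \sqrt{23}$ ($E = 41 + \sqrt{-23} = 41 + i \sqrt{23} \approx 41.0 + 4.7958 i$)
$H = \frac{377}{8} + i \sqrt{23}$ ($H = \left(\left(\frac{19}{8} \cdot 3 - 5\right) + \left(41 + i \sqrt{23}\right)\right) + \left(-1 + 3\right)^{2} = \left(\left(\frac{57}{8} - 5\right) + \left(41 + i \sqrt{23}\right)\right) + 2^{2} = \left(\frac{17}{8} + \left(41 + i \sqrt{23}\right)\right) + 4 = \left(\frac{345}{8} + i \sqrt{23}\right) + 4 = \frac{377}{8} + i \sqrt{23} \approx 47.125 + 4.7958 i$)
$H 164 = \left(\frac{377}{8} + i \sqrt{23}\right) 164 = \frac{15457}{2} + 164 i \sqrt{23}$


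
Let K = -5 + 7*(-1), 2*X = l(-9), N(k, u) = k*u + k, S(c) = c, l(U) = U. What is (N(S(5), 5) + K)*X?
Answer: -81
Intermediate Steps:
N(k, u) = k + k*u
X = -9/2 (X = (1/2)*(-9) = -9/2 ≈ -4.5000)
K = -12 (K = -5 - 7 = -12)
(N(S(5), 5) + K)*X = (5*(1 + 5) - 12)*(-9/2) = (5*6 - 12)*(-9/2) = (30 - 12)*(-9/2) = 18*(-9/2) = -81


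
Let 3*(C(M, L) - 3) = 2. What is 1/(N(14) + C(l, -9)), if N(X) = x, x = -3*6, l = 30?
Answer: -3/43 ≈ -0.069767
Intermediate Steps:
x = -18
C(M, L) = 11/3 (C(M, L) = 3 + (⅓)*2 = 3 + ⅔ = 11/3)
N(X) = -18
1/(N(14) + C(l, -9)) = 1/(-18 + 11/3) = 1/(-43/3) = -3/43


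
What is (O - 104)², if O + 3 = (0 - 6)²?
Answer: 5041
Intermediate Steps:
O = 33 (O = -3 + (0 - 6)² = -3 + (-6)² = -3 + 36 = 33)
(O - 104)² = (33 - 104)² = (-71)² = 5041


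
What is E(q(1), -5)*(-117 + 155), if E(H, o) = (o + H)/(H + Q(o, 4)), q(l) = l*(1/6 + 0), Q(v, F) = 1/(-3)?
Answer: 1102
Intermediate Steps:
Q(v, F) = -⅓
q(l) = l/6 (q(l) = l*(⅙ + 0) = l*(⅙) = l/6)
E(H, o) = (H + o)/(-⅓ + H) (E(H, o) = (o + H)/(H - ⅓) = (H + o)/(-⅓ + H))
E(q(1), -5)*(-117 + 155) = (3*((⅙)*1 - 5)/(-1 + 3*((⅙)*1)))*(-117 + 155) = (3*(⅙ - 5)/(-1 + 3*(⅙)))*38 = (3*(-29/6)/(-1 + ½))*38 = (3*(-29/6)/(-½))*38 = (3*(-2)*(-29/6))*38 = 29*38 = 1102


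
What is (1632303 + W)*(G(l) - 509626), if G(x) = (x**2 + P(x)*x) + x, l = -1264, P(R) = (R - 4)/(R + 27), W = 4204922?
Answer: 7838087212650750/1237 ≈ 6.3364e+12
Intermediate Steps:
P(R) = (-4 + R)/(27 + R)
G(x) = x + x**2 + x*(-4 + x)/(27 + x) (G(x) = (x**2 + ((-4 + x)/(27 + x))*x) + x = (x**2 + x*(-4 + x)/(27 + x)) + x = x + x**2 + x*(-4 + x)/(27 + x))
(1632303 + W)*(G(l) - 509626) = (1632303 + 4204922)*(-1264*(23 + (-1264)**2 + 29*(-1264))/(27 - 1264) - 509626) = 5837225*(-1264*(23 + 1597696 - 36656)/(-1237) - 509626) = 5837225*(-1264*(-1/1237)*1561063 - 509626) = 5837225*(1973183632/1237 - 509626) = 5837225*(1342776270/1237) = 7838087212650750/1237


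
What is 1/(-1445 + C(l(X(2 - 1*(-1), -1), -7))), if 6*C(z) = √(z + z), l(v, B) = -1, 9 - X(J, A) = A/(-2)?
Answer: -26010/37584451 - 3*I*√2/37584451 ≈ -0.00069204 - 1.1288e-7*I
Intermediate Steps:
X(J, A) = 9 + A/2 (X(J, A) = 9 - A/(-2) = 9 - A*(-1)/2 = 9 - (-1)*A/2 = 9 + A/2)
C(z) = √2*√z/6 (C(z) = √(z + z)/6 = √(2*z)/6 = (√2*√z)/6 = √2*√z/6)
1/(-1445 + C(l(X(2 - 1*(-1), -1), -7))) = 1/(-1445 + √2*√(-1)/6) = 1/(-1445 + √2*I/6) = 1/(-1445 + I*√2/6)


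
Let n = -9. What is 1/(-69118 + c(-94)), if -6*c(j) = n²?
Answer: -2/138263 ≈ -1.4465e-5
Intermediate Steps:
c(j) = -27/2 (c(j) = -⅙*(-9)² = -⅙*81 = -27/2)
1/(-69118 + c(-94)) = 1/(-69118 - 27/2) = 1/(-138263/2) = -2/138263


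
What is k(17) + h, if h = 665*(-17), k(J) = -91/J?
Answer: -192276/17 ≈ -11310.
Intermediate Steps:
h = -11305
k(17) + h = -91/17 - 11305 = -192276/17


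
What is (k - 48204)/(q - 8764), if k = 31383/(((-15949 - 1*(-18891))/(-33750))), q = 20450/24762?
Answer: 7434743563629/159598879589 ≈ 46.584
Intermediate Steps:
q = 10225/12381 (q = 20450*(1/24762) = 10225/12381 ≈ 0.82586)
k = -529588125/1471 (k = 31383/(((-15949 + 18891)*(-1/33750))) = 31383/((2942*(-1/33750))) = 31383/(-1471/16875) = 31383*(-16875/1471) = -529588125/1471 ≈ -3.6002e+5)
(k - 48204)/(q - 8764) = (-529588125/1471 - 48204)/(10225/12381 - 8764) = -600496209/(1471*(-108496859/12381)) = -600496209/1471*(-12381/108496859) = 7434743563629/159598879589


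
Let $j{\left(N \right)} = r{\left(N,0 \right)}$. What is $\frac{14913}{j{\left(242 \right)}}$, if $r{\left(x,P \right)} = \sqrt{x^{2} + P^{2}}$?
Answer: $\frac{14913}{242} \approx 61.624$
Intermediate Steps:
$r{\left(x,P \right)} = \sqrt{P^{2} + x^{2}}$
$j{\left(N \right)} = \sqrt{N^{2}}$ ($j{\left(N \right)} = \sqrt{0^{2} + N^{2}} = \sqrt{0 + N^{2}} = \sqrt{N^{2}}$)
$\frac{14913}{j{\left(242 \right)}} = \frac{14913}{\sqrt{242^{2}}} = \frac{14913}{\sqrt{58564}} = \frac{14913}{242}$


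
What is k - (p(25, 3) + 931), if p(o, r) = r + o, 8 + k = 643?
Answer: -324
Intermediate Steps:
k = 635 (k = -8 + 643 = 635)
p(o, r) = o + r
k - (p(25, 3) + 931) = 635 - ((25 + 3) + 931) = 635 - (28 + 931) = 635 - 1*959 = 635 - 959 = -324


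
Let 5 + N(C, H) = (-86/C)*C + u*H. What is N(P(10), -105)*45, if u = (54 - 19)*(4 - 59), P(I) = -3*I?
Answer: 9091530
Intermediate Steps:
u = -1925 (u = 35*(-55) = -1925)
N(C, H) = -91 - 1925*H (N(C, H) = -5 + ((-86/C)*C - 1925*H) = -5 + (-86 - 1925*H) = -91 - 1925*H)
N(P(10), -105)*45 = (-91 - 1925*(-105))*45 = (-91 + 202125)*45 = 202034*45 = 9091530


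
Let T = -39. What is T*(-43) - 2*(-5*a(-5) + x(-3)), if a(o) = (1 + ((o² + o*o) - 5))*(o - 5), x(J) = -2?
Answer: -2919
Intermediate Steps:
a(o) = (-5 + o)*(-4 + 2*o²) (a(o) = (1 + ((o² + o²) - 5))*(-5 + o) = (1 + (2*o² - 5))*(-5 + o) = (1 + (-5 + 2*o²))*(-5 + o) = (-4 + 2*o²)*(-5 + o) = (-5 + o)*(-4 + 2*o²))
T*(-43) - 2*(-5*a(-5) + x(-3)) = -39*(-43) - 2*(-5*(20 - 10*(-5)² - 4*(-5) + 2*(-5)³) - 2) = 1677 - 2*(-5*(20 - 10*25 + 20 + 2*(-125)) - 2) = 1677 - 2*(-5*(20 - 250 + 20 - 250) - 2) = 1677 - 2*(-5*(-460) - 2) = 1677 - 2*(2300 - 2) = 1677 - 2*2298 = 1677 - 4596 = -2919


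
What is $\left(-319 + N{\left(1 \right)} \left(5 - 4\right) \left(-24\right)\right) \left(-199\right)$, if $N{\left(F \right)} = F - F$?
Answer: $63481$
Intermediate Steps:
$N{\left(F \right)} = 0$
$\left(-319 + N{\left(1 \right)} \left(5 - 4\right) \left(-24\right)\right) \left(-199\right) = \left(-319 + 0 \left(5 - 4\right) \left(-24\right)\right) \left(-199\right) = \left(-319 + 0 \cdot 1 \left(-24\right)\right) \left(-199\right) = \left(-319 + 0 \left(-24\right)\right) \left(-199\right) = \left(-319 + 0\right) \left(-199\right) = \left(-319\right) \left(-199\right) = 63481$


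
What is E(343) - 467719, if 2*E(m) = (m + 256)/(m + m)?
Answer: -641709869/1372 ≈ -4.6772e+5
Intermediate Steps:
E(m) = (256 + m)/(4*m) (E(m) = ((m + 256)/(m + m))/2 = ((256 + m)/((2*m)))/2 = ((256 + m)*(1/(2*m)))/2 = ((256 + m)/(2*m))/2 = (256 + m)/(4*m))
E(343) - 467719 = (1/4)*(256 + 343)/343 - 467719 = (1/4)*(1/343)*599 - 467719 = 599/1372 - 467719 = -641709869/1372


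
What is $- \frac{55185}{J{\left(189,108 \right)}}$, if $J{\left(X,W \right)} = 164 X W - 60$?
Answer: $- \frac{18395}{1115836} \approx -0.016485$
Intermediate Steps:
$J{\left(X,W \right)} = -60 + 164 W X$ ($J{\left(X,W \right)} = 164 W X - 60 = -60 + 164 W X$)
$- \frac{55185}{J{\left(189,108 \right)}} = - \frac{55185}{-60 + 164 \cdot 108 \cdot 189} = - \frac{55185}{-60 + 3347568} = - \frac{55185}{3347508} = \left(-55185\right) \frac{1}{3347508} = - \frac{18395}{1115836}$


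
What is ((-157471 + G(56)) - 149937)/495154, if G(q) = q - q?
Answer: -153704/247577 ≈ -0.62083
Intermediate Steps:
G(q) = 0
((-157471 + G(56)) - 149937)/495154 = ((-157471 + 0) - 149937)/495154 = (-157471 - 149937)*(1/495154) = -307408*1/495154 = -153704/247577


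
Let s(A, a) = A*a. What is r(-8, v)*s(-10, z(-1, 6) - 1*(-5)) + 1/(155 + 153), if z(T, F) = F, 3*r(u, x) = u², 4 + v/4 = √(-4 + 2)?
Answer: -2168317/924 ≈ -2346.7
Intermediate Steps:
v = -16 + 4*I*√2 (v = -16 + 4*√(-4 + 2) = -16 + 4*√(-2) = -16 + 4*(I*√2) = -16 + 4*I*√2 ≈ -16.0 + 5.6569*I)
r(u, x) = u²/3
r(-8, v)*s(-10, z(-1, 6) - 1*(-5)) + 1/(155 + 153) = ((⅓)*(-8)²)*(-10*(6 - 1*(-5))) + 1/(155 + 153) = ((⅓)*64)*(-10*(6 + 5)) + 1/308 = 64*(-10*11)/3 + 1/308 = (64/3)*(-110) + 1/308 = -7040/3 + 1/308 = -2168317/924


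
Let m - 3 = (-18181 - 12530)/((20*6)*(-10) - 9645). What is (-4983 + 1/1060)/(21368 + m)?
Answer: -3818870817/16380477224 ≈ -0.23314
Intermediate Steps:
m = 21082/3615 (m = 3 + (-18181 - 12530)/((20*6)*(-10) - 9645) = 3 - 30711/(120*(-10) - 9645) = 3 - 30711/(-1200 - 9645) = 3 - 30711/(-10845) = 3 - 30711*(-1/10845) = 3 + 10237/3615 = 21082/3615 ≈ 5.8318)
(-4983 + 1/1060)/(21368 + m) = (-4983 + 1/1060)/(21368 + 21082/3615) = (-4983 + 1/1060)/(77266402/3615) = -5281979/1060*3615/77266402 = -3818870817/16380477224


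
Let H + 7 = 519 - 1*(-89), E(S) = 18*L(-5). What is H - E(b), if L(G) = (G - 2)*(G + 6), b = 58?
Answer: 727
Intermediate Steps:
L(G) = (-2 + G)*(6 + G)
E(S) = -126 (E(S) = 18*(-12 + (-5)**2 + 4*(-5)) = 18*(-12 + 25 - 20) = 18*(-7) = -126)
H = 601 (H = -7 + (519 - 1*(-89)) = -7 + (519 + 89) = -7 + 608 = 601)
H - E(b) = 601 - 1*(-126) = 601 + 126 = 727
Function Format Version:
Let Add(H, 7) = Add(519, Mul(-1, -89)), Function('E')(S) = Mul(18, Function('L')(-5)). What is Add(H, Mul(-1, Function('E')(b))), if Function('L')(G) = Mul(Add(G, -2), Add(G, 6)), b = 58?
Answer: 727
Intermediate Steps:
Function('L')(G) = Mul(Add(-2, G), Add(6, G))
Function('E')(S) = -126 (Function('E')(S) = Mul(18, Add(-12, Pow(-5, 2), Mul(4, -5))) = Mul(18, Add(-12, 25, -20)) = Mul(18, -7) = -126)
H = 601 (H = Add(-7, Add(519, Mul(-1, -89))) = Add(-7, Add(519, 89)) = Add(-7, 608) = 601)
Add(H, Mul(-1, Function('E')(b))) = Add(601, Mul(-1, -126)) = Add(601, 126) = 727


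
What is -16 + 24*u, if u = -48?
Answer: -1168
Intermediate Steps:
-16 + 24*u = -16 + 24*(-48) = -16 - 1152 = -1168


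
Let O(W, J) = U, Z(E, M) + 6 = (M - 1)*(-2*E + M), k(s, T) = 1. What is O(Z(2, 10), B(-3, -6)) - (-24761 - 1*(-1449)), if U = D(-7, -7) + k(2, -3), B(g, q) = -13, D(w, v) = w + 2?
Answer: 23308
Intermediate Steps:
D(w, v) = 2 + w
Z(E, M) = -6 + (-1 + M)*(M - 2*E) (Z(E, M) = -6 + (M - 1)*(-2*E + M) = -6 + (-1 + M)*(M - 2*E))
U = -4 (U = (2 - 7) + 1 = -5 + 1 = -4)
O(W, J) = -4
O(Z(2, 10), B(-3, -6)) - (-24761 - 1*(-1449)) = -4 - (-24761 - 1*(-1449)) = -4 - (-24761 + 1449) = -4 - 1*(-23312) = -4 + 23312 = 23308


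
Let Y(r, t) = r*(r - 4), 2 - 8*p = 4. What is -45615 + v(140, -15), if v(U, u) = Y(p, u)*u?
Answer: -730095/16 ≈ -45631.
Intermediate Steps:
p = -¼ (p = ¼ - ⅛*4 = ¼ - ½ = -¼ ≈ -0.25000)
Y(r, t) = r*(-4 + r)
v(U, u) = 17*u/16 (v(U, u) = (-(-4 - ¼)/4)*u = (-¼*(-17/4))*u = 17*u/16)
-45615 + v(140, -15) = -45615 + (17/16)*(-15) = -45615 - 255/16 = -730095/16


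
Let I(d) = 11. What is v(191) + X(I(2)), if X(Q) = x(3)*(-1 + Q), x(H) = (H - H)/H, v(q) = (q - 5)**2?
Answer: 34596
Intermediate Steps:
v(q) = (-5 + q)**2
x(H) = 0 (x(H) = 0/H = 0)
X(Q) = 0 (X(Q) = 0*(-1 + Q) = 0)
v(191) + X(I(2)) = (-5 + 191)**2 + 0 = 186**2 + 0 = 34596 + 0 = 34596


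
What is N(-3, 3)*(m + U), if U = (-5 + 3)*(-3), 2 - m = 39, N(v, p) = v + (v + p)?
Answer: 93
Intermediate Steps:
N(v, p) = p + 2*v (N(v, p) = v + (p + v) = p + 2*v)
m = -37 (m = 2 - 1*39 = 2 - 39 = -37)
U = 6 (U = -2*(-3) = 6)
N(-3, 3)*(m + U) = (3 + 2*(-3))*(-37 + 6) = (3 - 6)*(-31) = -3*(-31) = 93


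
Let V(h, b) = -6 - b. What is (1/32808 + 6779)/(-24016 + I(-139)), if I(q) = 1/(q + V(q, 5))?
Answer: -5560135825/19697928668 ≈ -0.28227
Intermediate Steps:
I(q) = 1/(-11 + q) (I(q) = 1/(q + (-6 - 1*5)) = 1/(q + (-6 - 5)) = 1/(q - 11) = 1/(-11 + q))
(1/32808 + 6779)/(-24016 + I(-139)) = (1/32808 + 6779)/(-24016 + 1/(-11 - 139)) = (1/32808 + 6779)/(-24016 + 1/(-150)) = 222405433/(32808*(-24016 - 1/150)) = 222405433/(32808*(-3602401/150)) = (222405433/32808)*(-150/3602401) = -5560135825/19697928668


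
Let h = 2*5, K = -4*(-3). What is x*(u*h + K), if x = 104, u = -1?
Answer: 208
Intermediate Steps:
K = 12
h = 10
x*(u*h + K) = 104*(-1*10 + 12) = 104*(-10 + 12) = 104*2 = 208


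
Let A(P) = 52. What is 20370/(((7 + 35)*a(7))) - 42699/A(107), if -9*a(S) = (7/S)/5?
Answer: -1177599/52 ≈ -22646.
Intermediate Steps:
a(S) = -7/(45*S) (a(S) = -7/S/(9*5) = -7/(45*S))
20370/(((7 + 35)*a(7))) - 42699/A(107) = 20370/(((7 + 35)*(-7/45/7))) - 42699/52 = 20370/((42*(-7/45*⅐))) - 42699*1/52 = 20370/((42*(-1/45))) - 42699/52 = 20370/(-14/15) - 42699/52 = 20370*(-15/14) - 42699/52 = -21825 - 42699/52 = -1177599/52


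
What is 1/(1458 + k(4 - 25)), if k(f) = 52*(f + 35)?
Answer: 1/2186 ≈ 0.00045746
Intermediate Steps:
k(f) = 1820 + 52*f (k(f) = 52*(35 + f) = 1820 + 52*f)
1/(1458 + k(4 - 25)) = 1/(1458 + (1820 + 52*(4 - 25))) = 1/(1458 + (1820 + 52*(-21))) = 1/(1458 + (1820 - 1092)) = 1/(1458 + 728) = 1/2186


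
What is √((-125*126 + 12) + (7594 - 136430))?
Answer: I*√144574 ≈ 380.23*I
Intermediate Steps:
√((-125*126 + 12) + (7594 - 136430)) = √((-15750 + 12) - 128836) = √(-15738 - 128836) = √(-144574) = I*√144574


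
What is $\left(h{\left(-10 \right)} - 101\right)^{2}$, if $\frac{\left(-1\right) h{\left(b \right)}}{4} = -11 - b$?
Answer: $9409$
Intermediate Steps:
$h{\left(b \right)} = 44 + 4 b$ ($h{\left(b \right)} = - 4 \left(-11 - b\right) = 44 + 4 b$)
$\left(h{\left(-10 \right)} - 101\right)^{2} = \left(\left(44 + 4 \left(-10\right)\right) - 101\right)^{2} = \left(\left(44 - 40\right) - 101\right)^{2} = \left(4 - 101\right)^{2} = \left(-97\right)^{2} = 9409$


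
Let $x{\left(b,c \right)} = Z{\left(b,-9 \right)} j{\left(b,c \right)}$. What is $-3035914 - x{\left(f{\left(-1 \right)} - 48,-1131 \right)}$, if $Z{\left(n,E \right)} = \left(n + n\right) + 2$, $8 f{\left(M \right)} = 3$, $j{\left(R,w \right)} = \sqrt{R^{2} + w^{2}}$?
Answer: $-3035914 + \frac{1119 \sqrt{9112385}}{32} \approx -2.9304 \cdot 10^{6}$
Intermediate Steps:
$f{\left(M \right)} = \frac{3}{8}$ ($f{\left(M \right)} = \frac{1}{8} \cdot 3 = \frac{3}{8}$)
$Z{\left(n,E \right)} = 2 + 2 n$ ($Z{\left(n,E \right)} = 2 n + 2 = 2 + 2 n$)
$x{\left(b,c \right)} = \sqrt{b^{2} + c^{2}} \left(2 + 2 b\right)$ ($x{\left(b,c \right)} = \left(2 + 2 b\right) \sqrt{b^{2} + c^{2}} = \sqrt{b^{2} + c^{2}} \left(2 + 2 b\right)$)
$-3035914 - x{\left(f{\left(-1 \right)} - 48,-1131 \right)} = -3035914 - 2 \sqrt{\left(\frac{3}{8} - 48\right)^{2} + \left(-1131\right)^{2}} \left(1 + \left(\frac{3}{8} - 48\right)\right) = -3035914 - 2 \sqrt{\left(\frac{3}{8} - 48\right)^{2} + 1279161} \left(1 + \left(\frac{3}{8} - 48\right)\right) = -3035914 - 2 \sqrt{\left(- \frac{381}{8}\right)^{2} + 1279161} \left(1 - \frac{381}{8}\right) = -3035914 - 2 \sqrt{\frac{145161}{64} + 1279161} \left(- \frac{373}{8}\right) = -3035914 - 2 \sqrt{\frac{82011465}{64}} \left(- \frac{373}{8}\right) = -3035914 - 2 \frac{3 \sqrt{9112385}}{8} \left(- \frac{373}{8}\right) = -3035914 - - \frac{1119 \sqrt{9112385}}{32} = -3035914 + \frac{1119 \sqrt{9112385}}{32}$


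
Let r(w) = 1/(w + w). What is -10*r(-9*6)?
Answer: 5/54 ≈ 0.092593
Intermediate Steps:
r(w) = 1/(2*w)
-10*r(-9*6) = -5/((-9*6)) = -5/(-54) = -5*(-1)/54 = -10*(-1/108) = 5/54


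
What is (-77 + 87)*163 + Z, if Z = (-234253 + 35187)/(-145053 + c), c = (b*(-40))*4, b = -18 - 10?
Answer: 229333056/140573 ≈ 1631.4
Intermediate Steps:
b = -28
c = 4480 (c = -28*(-40)*4 = 1120*4 = 4480)
Z = 199066/140573 (Z = (-234253 + 35187)/(-145053 + 4480) = -199066/(-140573) = -199066*(-1/140573) = 199066/140573 ≈ 1.4161)
(-77 + 87)*163 + Z = (-77 + 87)*163 + 199066/140573 = 10*163 + 199066/140573 = 1630 + 199066/140573 = 229333056/140573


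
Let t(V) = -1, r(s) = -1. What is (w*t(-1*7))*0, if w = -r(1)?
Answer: 0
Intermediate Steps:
w = 1 (w = -1*(-1) = 1)
(w*t(-1*7))*0 = (1*(-1))*0 = -1*0 = 0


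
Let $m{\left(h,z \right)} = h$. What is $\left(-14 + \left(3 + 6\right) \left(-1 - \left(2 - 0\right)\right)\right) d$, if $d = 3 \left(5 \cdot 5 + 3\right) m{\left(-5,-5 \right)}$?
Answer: $17220$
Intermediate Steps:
$d = -420$ ($d = 3 \left(5 \cdot 5 + 3\right) \left(-5\right) = 3 \left(25 + 3\right) \left(-5\right) = 3 \cdot 28 \left(-5\right) = 84 \left(-5\right) = -420$)
$\left(-14 + \left(3 + 6\right) \left(-1 - \left(2 - 0\right)\right)\right) d = \left(-14 + \left(3 + 6\right) \left(-1 - \left(2 - 0\right)\right)\right) \left(-420\right) = \left(-14 + 9 \left(-1 - \left(2 + 0\right)\right)\right) \left(-420\right) = \left(-14 + 9 \left(-1 - 2\right)\right) \left(-420\right) = \left(-14 + 9 \left(-3\right)\right) \left(-420\right) = \left(-14 - 27\right) \left(-420\right) = \left(-41\right) \left(-420\right) = 17220$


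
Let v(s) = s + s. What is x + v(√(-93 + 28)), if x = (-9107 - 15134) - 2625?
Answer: -26866 + 2*I*√65 ≈ -26866.0 + 16.125*I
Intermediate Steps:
x = -26866 (x = -24241 - 2625 = -26866)
v(s) = 2*s
x + v(√(-93 + 28)) = -26866 + 2*√(-93 + 28) = -26866 + 2*√(-65) = -26866 + 2*(I*√65) = -26866 + 2*I*√65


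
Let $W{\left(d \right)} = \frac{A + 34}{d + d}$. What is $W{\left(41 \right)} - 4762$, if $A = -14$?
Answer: $- \frac{195232}{41} \approx -4761.8$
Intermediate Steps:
$W{\left(d \right)} = \frac{10}{d}$ ($W{\left(d \right)} = \frac{-14 + 34}{d + d} = \frac{20}{2 d} = 20 \frac{1}{2 d} = \frac{10}{d}$)
$W{\left(41 \right)} - 4762 = \frac{10}{41} - 4762 = - \frac{195232}{41}$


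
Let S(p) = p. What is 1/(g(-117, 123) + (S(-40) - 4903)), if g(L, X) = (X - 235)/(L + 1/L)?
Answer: -6845/33828283 ≈ -0.00020235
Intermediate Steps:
g(L, X) = (-235 + X)/(L + 1/L)
1/(g(-117, 123) + (S(-40) - 4903)) = 1/(-117*(-235 + 123)/(1 + (-117)**2) + (-40 - 4903)) = 1/(-117*(-112)/(1 + 13689) - 4943) = 1/(-117*(-112)/13690 - 4943) = 1/(-117*1/13690*(-112) - 4943) = 1/(6552/6845 - 4943) = 1/(-33828283/6845) = -6845/33828283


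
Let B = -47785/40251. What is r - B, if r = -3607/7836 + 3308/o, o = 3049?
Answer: 580791053245/320558480988 ≈ 1.8118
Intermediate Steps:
B = -47785/40251 (B = -47785*1/40251 = -47785/40251 ≈ -1.1872)
r = 14923745/23891964 (r = -3607/7836 + 3308/3049 = 14923745/23891964 ≈ 0.62463)
r - B = 14923745/23891964 - 1*(-47785/40251) = 14923745/23891964 + 47785/40251 = 580791053245/320558480988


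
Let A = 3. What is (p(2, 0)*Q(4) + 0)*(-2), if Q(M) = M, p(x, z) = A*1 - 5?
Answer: 16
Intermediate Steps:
p(x, z) = -2 (p(x, z) = 3*1 - 5 = 3 - 5 = -2)
(p(2, 0)*Q(4) + 0)*(-2) = (-2*4 + 0)*(-2) = (-8 + 0)*(-2) = -8*(-2) = 16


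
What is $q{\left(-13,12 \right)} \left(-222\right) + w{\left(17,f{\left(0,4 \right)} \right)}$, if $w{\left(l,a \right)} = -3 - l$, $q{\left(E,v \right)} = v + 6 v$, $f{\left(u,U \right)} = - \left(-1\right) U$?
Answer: $-18668$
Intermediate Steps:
$f{\left(u,U \right)} = U$
$q{\left(E,v \right)} = 7 v$
$q{\left(-13,12 \right)} \left(-222\right) + w{\left(17,f{\left(0,4 \right)} \right)} = 7 \cdot 12 \left(-222\right) - 20 = 84 \left(-222\right) - 20 = -18648 - 20 = -18668$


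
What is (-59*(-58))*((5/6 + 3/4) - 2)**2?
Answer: 42775/72 ≈ 594.10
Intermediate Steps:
(-59*(-58))*((5/6 + 3/4) - 2)**2 = 3422*((5*(1/6) + 3*(1/4)) - 2)**2 = 3422*((5/6 + 3/4) - 2)**2 = 3422*(19/12 - 2)**2 = 3422*(-5/12)**2 = 3422*(25/144) = 42775/72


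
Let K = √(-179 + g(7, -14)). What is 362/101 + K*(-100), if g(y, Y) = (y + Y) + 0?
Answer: 362/101 - 100*I*√186 ≈ 3.5842 - 1363.8*I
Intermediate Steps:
g(y, Y) = Y + y (g(y, Y) = (Y + y) + 0 = Y + y)
K = I*√186 (K = √(-179 + (-14 + 7)) = √(-179 - 7) = √(-186) = I*√186 ≈ 13.638*I)
362/101 + K*(-100) = 362/101 + (I*√186)*(-100) = 362*(1/101) - 100*I*√186 = 362/101 - 100*I*√186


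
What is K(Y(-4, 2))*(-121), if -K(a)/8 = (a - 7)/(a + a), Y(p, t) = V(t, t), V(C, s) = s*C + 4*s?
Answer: 605/3 ≈ 201.67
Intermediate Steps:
V(C, s) = 4*s + C*s (V(C, s) = C*s + 4*s = 4*s + C*s)
Y(p, t) = t*(4 + t)
K(a) = -4*(-7 + a)/a (K(a) = -8*(a - 7)/(a + a) = -8*(-7 + a)/(2*a) = -8*(-7 + a)*1/(2*a) = -4*(-7 + a)/a)
K(Y(-4, 2))*(-121) = (-4 + 28/((2*(4 + 2))))*(-121) = (-4 + 28/((2*6)))*(-121) = (-4 + 28/12)*(-121) = (-4 + 28*(1/12))*(-121) = (-4 + 7/3)*(-121) = -5/3*(-121) = 605/3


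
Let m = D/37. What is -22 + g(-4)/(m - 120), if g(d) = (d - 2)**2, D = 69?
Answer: -32498/1457 ≈ -22.305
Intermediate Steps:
g(d) = (-2 + d)**2
m = 69/37 ≈ 1.8649
-22 + g(-4)/(m - 120) = -22 + (-2 - 4)**2/(69/37 - 120) = -22 + (-6)**2/(-4371/37) = -22 - 37/4371*36 = -22 - 444/1457 = -32498/1457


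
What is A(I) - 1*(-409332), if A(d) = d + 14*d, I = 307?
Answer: 413937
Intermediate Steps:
A(d) = 15*d
A(I) - 1*(-409332) = 15*307 - 1*(-409332) = 4605 + 409332 = 413937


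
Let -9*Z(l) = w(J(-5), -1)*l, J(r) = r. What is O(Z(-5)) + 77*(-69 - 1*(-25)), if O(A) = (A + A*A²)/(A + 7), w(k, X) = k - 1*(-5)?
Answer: -3388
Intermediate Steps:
w(k, X) = 5 + k (w(k, X) = k + 5 = 5 + k)
Z(l) = 0 (Z(l) = -(5 - 5)*l/9 = -0*l = -⅑*0 = 0)
O(A) = (A + A³)/(7 + A)
O(Z(-5)) + 77*(-69 - 1*(-25)) = (0 + 0³)/(7 + 0) + 77*(-69 - 1*(-25)) = (0 + 0)/7 + 77*(-69 + 25) = (⅐)*0 + 77*(-44) = 0 - 3388 = -3388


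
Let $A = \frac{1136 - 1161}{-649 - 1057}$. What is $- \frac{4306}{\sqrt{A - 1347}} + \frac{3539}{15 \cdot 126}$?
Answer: $\frac{3539}{1890} + \frac{4306 i \sqrt{3920314642}}{2297957} \approx 1.8725 + 117.33 i$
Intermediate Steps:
$A = \frac{25}{1706}$ ($A = - \frac{25}{-1706} = \left(-25\right) \left(- \frac{1}{1706}\right) = \frac{25}{1706} \approx 0.014654$)
$- \frac{4306}{\sqrt{A - 1347}} + \frac{3539}{15 \cdot 126} = - \frac{4306}{\sqrt{\frac{25}{1706} - 1347}} + \frac{3539}{15 \cdot 126} = - \frac{4306}{\sqrt{- \frac{2297957}{1706}}} + \frac{3539}{1890} = - \frac{4306}{\frac{1}{1706} i \sqrt{3920314642}} + 3539 \cdot \frac{1}{1890} = - 4306 \left(- \frac{i \sqrt{3920314642}}{2297957}\right) + \frac{3539}{1890} = \frac{4306 i \sqrt{3920314642}}{2297957} + \frac{3539}{1890} = \frac{3539}{1890} + \frac{4306 i \sqrt{3920314642}}{2297957}$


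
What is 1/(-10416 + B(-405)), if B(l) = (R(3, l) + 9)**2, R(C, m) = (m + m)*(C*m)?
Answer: 1/968568926865 ≈ 1.0325e-12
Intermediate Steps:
R(C, m) = 2*C*m**2 (R(C, m) = (2*m)*(C*m) = 2*C*m**2)
B(l) = (9 + 6*l**2)**2 (B(l) = (2*3*l**2 + 9)**2 = (6*l**2 + 9)**2 = (9 + 6*l**2)**2)
1/(-10416 + B(-405)) = 1/(-10416 + 9*(3 + 2*(-405)**2)**2) = 1/(-10416 + 9*(3 + 2*164025)**2) = 1/(-10416 + 9*(3 + 328050)**2) = 1/(-10416 + 9*328053**2) = 1/(-10416 + 9*107618770809) = 1/(-10416 + 968568937281) = 1/968568926865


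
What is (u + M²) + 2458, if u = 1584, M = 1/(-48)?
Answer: 9312769/2304 ≈ 4042.0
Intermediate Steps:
M = -1/48 ≈ -0.020833
(u + M²) + 2458 = (1584 + (-1/48)²) + 2458 = (1584 + 1/2304) + 2458 = 3649537/2304 + 2458 = 9312769/2304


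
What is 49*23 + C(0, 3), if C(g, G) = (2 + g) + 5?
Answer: 1134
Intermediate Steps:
C(g, G) = 7 + g
49*23 + C(0, 3) = 49*23 + (7 + 0) = 1127 + 7 = 1134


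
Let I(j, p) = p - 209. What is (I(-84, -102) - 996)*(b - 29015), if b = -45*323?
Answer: 56919850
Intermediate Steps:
I(j, p) = -209 + p
b = -14535
(I(-84, -102) - 996)*(b - 29015) = ((-209 - 102) - 996)*(-14535 - 29015) = (-311 - 996)*(-43550) = -1307*(-43550) = 56919850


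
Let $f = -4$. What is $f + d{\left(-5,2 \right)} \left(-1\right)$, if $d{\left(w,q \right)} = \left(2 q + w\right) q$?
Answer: $-2$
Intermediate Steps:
$d{\left(w,q \right)} = q \left(w + 2 q\right)$ ($d{\left(w,q \right)} = \left(w + 2 q\right) q = q \left(w + 2 q\right)$)
$f + d{\left(-5,2 \right)} \left(-1\right) = -4 + 2 \left(-5 + 2 \cdot 2\right) \left(-1\right) = -4 + 2 \left(-5 + 4\right) \left(-1\right) = -4 + 2 \left(-1\right) \left(-1\right) = -4 - -2 = -4 + 2 = -2$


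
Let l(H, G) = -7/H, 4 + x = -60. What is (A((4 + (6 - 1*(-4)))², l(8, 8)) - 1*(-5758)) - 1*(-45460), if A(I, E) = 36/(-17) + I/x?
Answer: 13929887/272 ≈ 51213.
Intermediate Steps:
x = -64 (x = -4 - 60 = -64)
A(I, E) = -36/17 - I/64 (A(I, E) = 36/(-17) + I/(-64) = 36*(-1/17) + I*(-1/64) = -36/17 - I/64)
(A((4 + (6 - 1*(-4)))², l(8, 8)) - 1*(-5758)) - 1*(-45460) = ((-36/17 - (4 + (6 - 1*(-4)))²/64) - 1*(-5758)) - 1*(-45460) = ((-36/17 - (4 + (6 + 4))²/64) + 5758) + 45460 = ((-36/17 - (4 + 10)²/64) + 5758) + 45460 = ((-36/17 - 1/64*14²) + 5758) + 45460 = ((-36/17 - 1/64*196) + 5758) + 45460 = ((-36/17 - 49/16) + 5758) + 45460 = (-1409/272 + 5758) + 45460 = 1564767/272 + 45460 = 13929887/272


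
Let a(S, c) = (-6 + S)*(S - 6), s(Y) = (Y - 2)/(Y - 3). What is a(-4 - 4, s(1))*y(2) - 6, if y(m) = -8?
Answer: -1574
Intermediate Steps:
s(Y) = (-2 + Y)/(-3 + Y)
a(S, c) = (-6 + S)**2 (a(S, c) = (-6 + S)*(-6 + S) = (-6 + S)**2)
a(-4 - 4, s(1))*y(2) - 6 = (-6 + (-4 - 4))**2*(-8) - 6 = (-6 - 8)**2*(-8) - 6 = (-14)**2*(-8) - 6 = 196*(-8) - 6 = -1568 - 6 = -1574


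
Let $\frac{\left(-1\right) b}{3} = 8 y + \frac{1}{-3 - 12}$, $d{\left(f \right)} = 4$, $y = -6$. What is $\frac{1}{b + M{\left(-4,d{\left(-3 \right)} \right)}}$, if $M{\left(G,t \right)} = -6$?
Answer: $\frac{5}{691} \approx 0.0072359$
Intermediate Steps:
$b = \frac{721}{5}$ ($b = - 3 \left(8 \left(-6\right) + \frac{1}{-3 - 12}\right) = - 3 \left(-48 + \frac{1}{-15}\right) = - 3 \left(-48 - \frac{1}{15}\right) = \left(-3\right) \left(- \frac{721}{15}\right) = \frac{721}{5} \approx 144.2$)
$\frac{1}{b + M{\left(-4,d{\left(-3 \right)} \right)}} = \frac{1}{\frac{721}{5} - 6} = \frac{1}{\frac{691}{5}} = \frac{5}{691}$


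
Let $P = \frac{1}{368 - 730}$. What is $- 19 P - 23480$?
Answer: $- \frac{8499741}{362} \approx -23480.0$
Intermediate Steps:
$P = - \frac{1}{362}$ ($P = \frac{1}{-362} = - \frac{1}{362} \approx -0.0027624$)
$- 19 P - 23480 = \left(-19\right) \left(- \frac{1}{362}\right) - 23480 = \frac{19}{362} - 23480 = - \frac{8499741}{362}$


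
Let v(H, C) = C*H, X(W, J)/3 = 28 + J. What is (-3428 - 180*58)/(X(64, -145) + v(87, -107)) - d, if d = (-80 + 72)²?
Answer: -151093/2415 ≈ -62.564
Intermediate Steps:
X(W, J) = 84 + 3*J (X(W, J) = 3*(28 + J) = 84 + 3*J)
d = 64 (d = (-8)² = 64)
(-3428 - 180*58)/(X(64, -145) + v(87, -107)) - d = (-3428 - 180*58)/((84 + 3*(-145)) - 107*87) - 1*64 = (-3428 - 10440)/((84 - 435) - 9309) - 64 = -13868/(-351 - 9309) - 64 = -13868/(-9660) - 64 = -13868*(-1/9660) - 64 = 3467/2415 - 64 = -151093/2415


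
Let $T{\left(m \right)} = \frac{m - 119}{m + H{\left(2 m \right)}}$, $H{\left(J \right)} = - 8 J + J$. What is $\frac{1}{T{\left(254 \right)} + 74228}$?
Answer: $\frac{3302}{245100721} \approx 1.3472 \cdot 10^{-5}$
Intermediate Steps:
$H{\left(J \right)} = - 7 J$
$T{\left(m \right)} = - \frac{-119 + m}{13 m}$ ($T{\left(m \right)} = \frac{m - 119}{m - 7 \cdot 2 m} = \frac{-119 + m}{m - 14 m} = \frac{-119 + m}{\left(-13\right) m} = \left(-119 + m\right) \left(- \frac{1}{13 m}\right) = - \frac{-119 + m}{13 m}$)
$\frac{1}{T{\left(254 \right)} + 74228} = \frac{1}{\frac{119 - 254}{13 \cdot 254} + 74228} = \frac{1}{\frac{1}{13} \cdot \frac{1}{254} \left(119 - 254\right) + 74228} = \frac{1}{\frac{1}{13} \cdot \frac{1}{254} \left(-135\right) + 74228} = \frac{1}{- \frac{135}{3302} + 74228} = \frac{1}{\frac{245100721}{3302}} = \frac{3302}{245100721}$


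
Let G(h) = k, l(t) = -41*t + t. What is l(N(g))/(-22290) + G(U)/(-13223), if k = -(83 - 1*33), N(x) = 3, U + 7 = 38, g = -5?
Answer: 90042/9824689 ≈ 0.0091649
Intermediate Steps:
U = 31 (U = -7 + 38 = 31)
l(t) = -40*t
k = -50 (k = -(83 - 33) = -1*50 = -50)
G(h) = -50
l(N(g))/(-22290) + G(U)/(-13223) = -40*3/(-22290) - 50/(-13223) = -120*(-1/22290) - 50*(-1/13223) = 4/743 + 50/13223 = 90042/9824689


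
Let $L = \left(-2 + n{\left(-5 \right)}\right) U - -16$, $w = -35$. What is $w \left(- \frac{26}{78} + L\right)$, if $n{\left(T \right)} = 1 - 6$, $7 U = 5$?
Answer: $- \frac{1120}{3} \approx -373.33$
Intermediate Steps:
$U = \frac{5}{7}$ ($U = \frac{1}{7} \cdot 5 = \frac{5}{7} \approx 0.71429$)
$n{\left(T \right)} = -5$ ($n{\left(T \right)} = 1 - 6 = -5$)
$L = 11$ ($L = \left(-2 - 5\right) \frac{5}{7} - -16 = \left(-7\right) \frac{5}{7} + 16 = -5 + 16 = 11$)
$w \left(- \frac{26}{78} + L\right) = - 35 \left(- \frac{26}{78} + 11\right) = - 35 \left(\left(-26\right) \frac{1}{78} + 11\right) = - 35 \left(- \frac{1}{3} + 11\right) = \left(-35\right) \frac{32}{3} = - \frac{1120}{3}$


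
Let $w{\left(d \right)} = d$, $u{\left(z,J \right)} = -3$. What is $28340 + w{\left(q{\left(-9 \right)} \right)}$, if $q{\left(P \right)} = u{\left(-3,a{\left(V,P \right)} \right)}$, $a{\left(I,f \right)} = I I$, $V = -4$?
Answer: $28337$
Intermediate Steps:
$a{\left(I,f \right)} = I^{2}$
$q{\left(P \right)} = -3$
$28340 + w{\left(q{\left(-9 \right)} \right)} = 28340 - 3 = 28337$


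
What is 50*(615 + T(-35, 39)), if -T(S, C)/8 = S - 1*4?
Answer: 46350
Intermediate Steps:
T(S, C) = 32 - 8*S (T(S, C) = -8*(S - 1*4) = -8*(S - 4) = -8*(-4 + S) = 32 - 8*S)
50*(615 + T(-35, 39)) = 50*(615 + (32 - 8*(-35))) = 50*(615 + (32 + 280)) = 50*(615 + 312) = 50*927 = 46350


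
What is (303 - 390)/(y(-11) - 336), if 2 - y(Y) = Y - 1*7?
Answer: 87/316 ≈ 0.27532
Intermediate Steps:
y(Y) = 9 - Y (y(Y) = 2 - (Y - 1*7) = 2 - (Y - 7) = 2 - (-7 + Y) = 2 + (7 - Y) = 9 - Y)
(303 - 390)/(y(-11) - 336) = (303 - 390)/((9 - 1*(-11)) - 336) = -87/((9 + 11) - 336) = -87/(20 - 336) = -87/(-316) = -87*(-1/316) = 87/316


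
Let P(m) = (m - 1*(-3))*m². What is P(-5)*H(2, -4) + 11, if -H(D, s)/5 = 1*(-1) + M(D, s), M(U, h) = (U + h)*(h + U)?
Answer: 761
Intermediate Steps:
M(U, h) = (U + h)² (M(U, h) = (U + h)*(U + h) = (U + h)²)
P(m) = m²*(3 + m) (P(m) = (m + 3)*m² = (3 + m)*m² = m²*(3 + m))
H(D, s) = 5 - 5*(D + s)² (H(D, s) = -5*(1*(-1) + (D + s)²) = -5*(-1 + (D + s)²) = 5 - 5*(D + s)²)
P(-5)*H(2, -4) + 11 = ((-5)²*(3 - 5))*(5 - 5*(2 - 4)²) + 11 = (25*(-2))*(5 - 5*(-2)²) + 11 = -50*(5 - 5*4) + 11 = -50*(5 - 20) + 11 = -50*(-15) + 11 = 750 + 11 = 761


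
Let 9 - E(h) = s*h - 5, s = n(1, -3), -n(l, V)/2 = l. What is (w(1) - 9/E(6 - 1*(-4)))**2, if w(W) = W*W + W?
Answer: 3481/1156 ≈ 3.0112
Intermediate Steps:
n(l, V) = -2*l
w(W) = W + W**2 (w(W) = W**2 + W = W + W**2)
s = -2 (s = -2*1 = -2)
E(h) = 14 + 2*h (E(h) = 9 - (-2*h - 5) = 9 - (-5 - 2*h) = 9 + (5 + 2*h) = 14 + 2*h)
(w(1) - 9/E(6 - 1*(-4)))**2 = (1*(1 + 1) - 9/(14 + 2*(6 - 1*(-4))))**2 = (1*2 - 9/(14 + 2*(6 + 4)))**2 = (2 - 9/(14 + 2*10))**2 = (2 - 9/(14 + 20))**2 = (2 - 9/34)**2 = (59/34)**2 = 3481/1156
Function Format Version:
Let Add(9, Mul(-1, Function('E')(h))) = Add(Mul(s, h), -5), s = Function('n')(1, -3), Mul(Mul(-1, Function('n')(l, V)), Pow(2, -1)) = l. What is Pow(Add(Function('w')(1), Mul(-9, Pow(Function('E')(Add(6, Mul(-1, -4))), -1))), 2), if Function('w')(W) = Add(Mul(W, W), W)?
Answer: Rational(3481, 1156) ≈ 3.0112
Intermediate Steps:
Function('n')(l, V) = Mul(-2, l)
Function('w')(W) = Add(W, Pow(W, 2)) (Function('w')(W) = Add(Pow(W, 2), W) = Add(W, Pow(W, 2)))
s = -2 (s = Mul(-2, 1) = -2)
Function('E')(h) = Add(14, Mul(2, h)) (Function('E')(h) = Add(9, Mul(-1, Add(Mul(-2, h), -5))) = Add(9, Mul(-1, Add(-5, Mul(-2, h)))) = Add(9, Add(5, Mul(2, h))) = Add(14, Mul(2, h)))
Pow(Add(Function('w')(1), Mul(-9, Pow(Function('E')(Add(6, Mul(-1, -4))), -1))), 2) = Pow(Add(Mul(1, Add(1, 1)), Mul(-9, Pow(Add(14, Mul(2, Add(6, Mul(-1, -4)))), -1))), 2) = Pow(Add(Mul(1, 2), Mul(-9, Pow(Add(14, Mul(2, Add(6, 4))), -1))), 2) = Pow(Add(2, Mul(-9, Pow(Add(14, Mul(2, 10)), -1))), 2) = Pow(Add(2, Mul(-9, Pow(Add(14, 20), -1))), 2) = Pow(Add(2, Mul(-9, Pow(34, -1))), 2) = Pow(Add(2, Mul(-9, Rational(1, 34))), 2) = Pow(Add(2, Rational(-9, 34)), 2) = Pow(Rational(59, 34), 2) = Rational(3481, 1156)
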